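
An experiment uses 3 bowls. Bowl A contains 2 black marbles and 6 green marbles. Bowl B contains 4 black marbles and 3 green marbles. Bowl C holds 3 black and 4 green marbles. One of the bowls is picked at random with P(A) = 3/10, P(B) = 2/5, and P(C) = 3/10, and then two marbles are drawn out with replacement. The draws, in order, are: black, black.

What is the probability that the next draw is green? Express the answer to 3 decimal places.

0.497

Compute the likelihood of the observed sequence for each case: P(data | bowl A) = (2/8)(2/8) = 0.0625; P(data | bowl B) = (4/7)(4/7) = 0.32653; P(data | bowl C) = (3/7)(3/7) = 0.18367.
Weighting by the prior gives 3/10 · 0.0625 = 0.01875, 2/5 · 0.32653 = 0.13061, 3/10 · 0.18367 = 0.055102; these sum to 0.20446.
Normalising, the posterior is P(bowl A | data) = 0.091703, P(bowl B | data) = 0.6388, P(bowl C | data) = 0.26949.
The predictive probability is P(green next | data) = (3/4)(0.091703) + (3/7)(0.6388) + (4/7)(0.26949) = 0.49655.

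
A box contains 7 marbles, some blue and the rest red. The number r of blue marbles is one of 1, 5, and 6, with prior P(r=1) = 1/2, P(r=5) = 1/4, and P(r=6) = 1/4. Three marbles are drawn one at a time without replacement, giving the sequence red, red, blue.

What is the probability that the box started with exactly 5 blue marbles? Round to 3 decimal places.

The likelihood of the observed sequence under each hypothesis: P(data | r = 1) = (6/7)(5/6)(1/5) = 1/7; P(data | r = 5) = (2/7)(1/6)(5/5) = 1/21; P(data | r = 6) = (1/7)(0/6) = 0.
Weighting by the prior gives 1/2 · 1/7 = 1/14, 1/4 · 1/21 = 1/84, 1/4 · 0 = 0; these sum to 1/12.
So P(r = 5 | data) = (1/84) / (1/12) = 1/7.

0.143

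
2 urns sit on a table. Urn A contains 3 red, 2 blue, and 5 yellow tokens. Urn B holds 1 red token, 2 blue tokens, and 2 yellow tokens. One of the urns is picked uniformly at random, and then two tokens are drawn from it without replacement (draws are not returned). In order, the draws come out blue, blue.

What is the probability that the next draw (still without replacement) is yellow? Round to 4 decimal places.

For each hypothesis, P(data | H) works out to: P(data | urn A) = (2/10)(1/9) = 1/45; P(data | urn B) = (2/5)(1/4) = 1/10.
Weighting by the prior gives 1/2 · 1/45 = 1/90, 1/2 · 1/10 = 1/20; these sum to 11/180.
The posterior is then P(urn A | data) = 2/11, P(urn B | data) = 9/11.
So P(yellow next | data) = Σ P(yellow next | H) P(H | data) = (5/8)(2/11) + (2/3)(9/11) = 29/44.

0.6591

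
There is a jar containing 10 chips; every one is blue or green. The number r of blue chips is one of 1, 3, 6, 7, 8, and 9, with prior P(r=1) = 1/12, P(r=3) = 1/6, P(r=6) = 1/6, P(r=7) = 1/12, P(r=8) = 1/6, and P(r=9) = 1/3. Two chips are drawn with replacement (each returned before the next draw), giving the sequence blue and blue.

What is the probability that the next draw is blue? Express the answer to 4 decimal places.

0.8057

The likelihood of the observed sequence under each hypothesis: P(data | r = 1) = (1/10)(1/10) = 0.01; P(data | r = 3) = (3/10)(3/10) = 0.09; P(data | r = 6) = (6/10)(6/10) = 0.36; P(data | r = 7) = (7/10)(7/10) = 0.49; P(data | r = 8) = (8/10)(8/10) = 0.64; P(data | r = 9) = (9/10)(9/10) = 0.81.
Weighting by the prior gives 1/12 · 0.01 = 0.00083333, 1/6 · 0.09 = 0.015, 1/6 · 0.36 = 0.06, 1/12 · 0.49 = 0.040833, 1/6 · 0.64 = 0.10667, 1/3 · 0.81 = 0.27; with total 0.49333.
Normalising, the posterior is P(r = 1 | data) = 0.0016892, P(r = 3 | data) = 0.030405, P(r = 6 | data) = 0.12162, P(r = 7 | data) = 0.08277, P(r = 8 | data) = 0.21622, P(r = 9 | data) = 0.5473.
The predictive probability is P(blue next | data) = (1/10)(0.0016892) + (3/10)(0.030405) + (3/5)(0.12162) + (7/10)(0.08277) + (4/5)(0.21622) + (9/10)(0.5473) = 0.80574.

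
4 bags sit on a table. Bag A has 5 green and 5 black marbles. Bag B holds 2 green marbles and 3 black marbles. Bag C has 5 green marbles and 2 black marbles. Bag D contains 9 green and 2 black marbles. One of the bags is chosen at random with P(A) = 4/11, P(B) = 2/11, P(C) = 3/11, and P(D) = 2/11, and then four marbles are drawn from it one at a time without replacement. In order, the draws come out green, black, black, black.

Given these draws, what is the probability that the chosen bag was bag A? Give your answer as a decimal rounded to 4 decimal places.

For each hypothesis, P(data | H) works out to: P(data | bag A) = (5/10)(5/9)(4/8)(3/7) = 0.059524; P(data | bag B) = (2/5)(3/4)(2/3)(1/2) = 0.1; P(data | bag C) = (5/7)(2/6)(1/5)(0/4) = 0; P(data | bag D) = (9/11)(2/10)(1/9)(0/8) = 0.
Weighting by the prior gives 4/11 · 0.059524 = 0.021645, 2/11 · 0.1 = 0.018182, 3/11 · 0 = 0, 2/11 · 0 = 0; summing to 0.039827.
Therefore the posterior P(bag A | data) = (0.021645) / (0.039827) = 0.54348.

0.5435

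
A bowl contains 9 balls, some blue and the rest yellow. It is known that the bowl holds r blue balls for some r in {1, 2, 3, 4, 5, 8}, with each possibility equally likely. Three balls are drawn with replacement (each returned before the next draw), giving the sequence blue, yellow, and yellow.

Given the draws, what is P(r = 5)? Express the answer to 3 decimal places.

Compute the likelihood of the observed sequence for each case: P(data | r = 1) = (1/9)(8/9)(8/9) = 0.087791; P(data | r = 2) = (2/9)(7/9)(7/9) = 0.13443; P(data | r = 3) = (3/9)(6/9)(6/9) = 0.14815; P(data | r = 4) = (4/9)(5/9)(5/9) = 0.13717; P(data | r = 5) = (5/9)(4/9)(4/9) = 0.10974; P(data | r = 8) = (8/9)(1/9)(1/9) = 0.010974.
Weighting by the prior gives 1/6 · 0.087791 = 0.014632, 1/6 · 0.13443 = 0.022405, 1/6 · 0.14815 = 0.024691, 1/6 · 0.13717 = 0.022862, 1/6 · 0.10974 = 0.01829, 1/6 · 0.010974 = 0.001829; with total 0.10471.
Therefore the posterior P(r = 5 | data) = (0.01829) / (0.10471) = 0.17467.

0.175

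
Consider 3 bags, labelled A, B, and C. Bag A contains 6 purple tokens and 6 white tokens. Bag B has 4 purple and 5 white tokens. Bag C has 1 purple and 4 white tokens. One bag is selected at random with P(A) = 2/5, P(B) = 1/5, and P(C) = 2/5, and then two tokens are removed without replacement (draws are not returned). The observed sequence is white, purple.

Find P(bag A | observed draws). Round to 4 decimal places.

For each hypothesis, P(data | H) works out to: P(data | bag A) = (6/12)(6/11) = 0.27273; P(data | bag B) = (5/9)(4/8) = 0.27778; P(data | bag C) = (4/5)(1/4) = 0.2.
Weighting by the prior gives 2/5 · 0.27273 = 0.10909, 1/5 · 0.27778 = 0.055556, 2/5 · 0.2 = 0.08; with total 0.24465.
Hence P(bag A | data) = (0.10909) / (0.24465) = 0.44591.

0.4459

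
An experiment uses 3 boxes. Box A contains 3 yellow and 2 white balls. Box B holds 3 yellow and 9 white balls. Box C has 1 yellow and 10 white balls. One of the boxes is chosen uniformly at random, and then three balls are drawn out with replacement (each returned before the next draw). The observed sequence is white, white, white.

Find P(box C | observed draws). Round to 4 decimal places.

Compute the likelihood of the observed sequence for each case: P(data | box A) = (2/5)(2/5)(2/5) = 0.064; P(data | box B) = (9/12)(9/12)(9/12) = 0.42188; P(data | box C) = (10/11)(10/11)(10/11) = 0.75131.
Weighting by the prior gives 1/3 · 0.064 = 0.021333, 1/3 · 0.42188 = 0.14062, 1/3 · 0.75131 = 0.25044; with total 0.4124.
Therefore the posterior P(box C | data) = (0.25044) / (0.4124) = 0.60728.

0.6073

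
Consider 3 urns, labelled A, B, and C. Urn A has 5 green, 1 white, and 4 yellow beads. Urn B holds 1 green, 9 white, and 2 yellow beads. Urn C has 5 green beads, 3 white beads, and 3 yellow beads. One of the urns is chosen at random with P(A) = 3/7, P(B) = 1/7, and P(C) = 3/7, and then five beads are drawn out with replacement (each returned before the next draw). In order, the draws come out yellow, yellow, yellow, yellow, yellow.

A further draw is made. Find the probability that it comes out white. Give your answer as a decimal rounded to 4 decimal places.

For each hypothesis, P(data | H) works out to: P(data | urn A) = (4/10)(4/10)(4/10)(4/10)(4/10) = 0.01024; P(data | urn B) = (2/12)(2/12)(2/12)(2/12)(2/12) = 0.0001286; P(data | urn C) = (3/11)(3/11)(3/11)(3/11)(3/11) = 0.0015088.
Multiplying each by its prior: 3/7 · 0.01024 = 0.0043886, 1/7 · 0.0001286 = 1.8372e-05, 3/7 · 0.0015088 = 0.00064665; with total 0.0050536.
Normalising, the posterior is P(urn A | data) = 0.86841, P(urn B | data) = 0.0036353, P(urn C | data) = 0.12796.
So P(white next | data) = Σ P(white next | H) P(H | data) = (1/10)(0.86841) + (3/4)(0.0036353) + (3/11)(0.12796) = 0.12446.

0.1245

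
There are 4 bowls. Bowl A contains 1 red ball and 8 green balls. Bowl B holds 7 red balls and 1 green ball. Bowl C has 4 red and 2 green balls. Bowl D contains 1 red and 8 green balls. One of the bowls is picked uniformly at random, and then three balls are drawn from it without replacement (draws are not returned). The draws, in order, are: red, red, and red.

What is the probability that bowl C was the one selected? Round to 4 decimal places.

0.2424

For each hypothesis, P(data | H) works out to: P(data | bowl A) = (1/9)(0/8) = 0; P(data | bowl B) = (7/8)(6/7)(5/6) = 5/8; P(data | bowl C) = (4/6)(3/5)(2/4) = 1/5; P(data | bowl D) = (1/9)(0/8) = 0.
The prior-weighted likelihoods are 1/4 · 0 = 0, 1/4 · 5/8 = 5/32, 1/4 · 1/5 = 1/20, 1/4 · 0 = 0; summing to 33/160.
By Bayes' rule, P(bowl C | data) = (1/20) / (33/160) = 8/33.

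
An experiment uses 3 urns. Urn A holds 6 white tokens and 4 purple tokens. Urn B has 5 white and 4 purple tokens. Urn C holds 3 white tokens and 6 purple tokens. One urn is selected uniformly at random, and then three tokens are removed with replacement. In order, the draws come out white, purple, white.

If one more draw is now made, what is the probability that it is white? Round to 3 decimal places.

0.527

For each hypothesis, P(data | H) works out to: P(data | urn A) = (6/10)(4/10)(6/10) = 0.144; P(data | urn B) = (5/9)(4/9)(5/9) = 0.13717; P(data | urn C) = (3/9)(6/9)(3/9) = 0.074074.
Weighting by the prior gives 1/3 · 0.144 = 0.048, 1/3 · 0.13717 = 0.045725, 1/3 · 0.074074 = 0.024691; these sum to 0.11842.
Normalising, the posterior is P(urn A | data) = 0.40535, P(urn B | data) = 0.38614, P(urn C | data) = 0.20851.
Averaging over the posterior, P(white next | data) = (3/5)(0.40535) + (5/9)(0.38614) + (1/3)(0.20851) = 0.52723.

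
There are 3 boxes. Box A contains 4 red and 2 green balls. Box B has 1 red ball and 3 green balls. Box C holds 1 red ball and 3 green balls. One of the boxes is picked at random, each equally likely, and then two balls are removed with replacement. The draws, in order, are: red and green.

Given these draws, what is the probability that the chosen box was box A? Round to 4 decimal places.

0.3721

The likelihood of the observed sequence under each hypothesis: P(data | box A) = (4/6)(2/6) = 2/9; P(data | box B) = (1/4)(3/4) = 3/16; P(data | box C) = (1/4)(3/4) = 3/16.
Weighting by the prior gives 1/3 · 2/9 = 2/27, 1/3 · 3/16 = 1/16, 1/3 · 3/16 = 1/16; these sum to 43/216.
By Bayes' rule, P(box A | data) = (2/27) / (43/216) = 16/43.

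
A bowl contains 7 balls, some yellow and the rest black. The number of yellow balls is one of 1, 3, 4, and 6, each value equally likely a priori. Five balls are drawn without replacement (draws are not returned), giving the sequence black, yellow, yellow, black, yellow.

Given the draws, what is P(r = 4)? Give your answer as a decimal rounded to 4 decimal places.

Compute the likelihood of the observed sequence for each case: P(data | r = 1) = (6/7)(1/6)(0/5) = 0; P(data | r = 3) = (4/7)(3/6)(2/5)(3/4)(1/3) = 1/35; P(data | r = 4) = (3/7)(4/6)(3/5)(2/4)(2/3) = 2/35; P(data | r = 6) = (1/7)(6/6)(5/5)(0/4) = 0.
Weighting by the prior gives 1/4 · 0 = 0, 1/4 · 1/35 = 1/140, 1/4 · 2/35 = 1/70, 1/4 · 0 = 0; summing to 3/140.
So P(r = 4 | data) = (1/70) / (3/140) = 2/3.

0.6667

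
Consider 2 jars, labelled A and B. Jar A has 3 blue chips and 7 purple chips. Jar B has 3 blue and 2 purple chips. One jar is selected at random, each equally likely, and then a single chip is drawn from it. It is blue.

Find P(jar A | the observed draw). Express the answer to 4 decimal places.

Under each hypothesis, the probability of this draw is: P(data | jar A) = (3/10) = 3/10; P(data | jar B) = (3/5) = 3/5.
Multiplying each by its prior: 1/2 · 3/10 = 3/20, 1/2 · 3/5 = 3/10; summing to 9/20.
Hence P(jar A | data) = (3/20) / (9/20) = 1/3.

0.3333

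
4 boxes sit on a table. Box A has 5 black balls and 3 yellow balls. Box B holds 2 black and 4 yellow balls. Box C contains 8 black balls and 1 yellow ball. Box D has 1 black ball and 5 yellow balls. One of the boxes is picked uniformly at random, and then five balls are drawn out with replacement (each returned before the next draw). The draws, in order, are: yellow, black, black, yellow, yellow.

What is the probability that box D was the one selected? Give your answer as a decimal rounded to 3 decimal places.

Under each hypothesis, the probability of the observed sequence is: P(data | box A) = (3/8)(5/8)(5/8)(3/8)(3/8) = 0.020599; P(data | box B) = (4/6)(2/6)(2/6)(4/6)(4/6) = 0.032922; P(data | box C) = (1/9)(8/9)(8/9)(1/9)(1/9) = 0.0010838; P(data | box D) = (5/6)(1/6)(1/6)(5/6)(5/6) = 0.016075.
Multiplying each by its prior: 1/4 · 0.020599 = 0.0051498, 1/4 · 0.032922 = 0.0082305, 1/4 · 0.0010838 = 0.00027096, 1/4 · 0.016075 = 0.0040188; summing to 0.01767.
Hence P(box D | data) = (0.0040188) / (0.01767) = 0.22743.

0.227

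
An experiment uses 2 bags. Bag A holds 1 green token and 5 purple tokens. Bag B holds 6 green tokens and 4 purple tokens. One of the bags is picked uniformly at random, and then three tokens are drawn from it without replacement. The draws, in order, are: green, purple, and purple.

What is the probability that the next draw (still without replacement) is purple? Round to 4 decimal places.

Compute the likelihood of the observed sequence for each case: P(data | bag A) = (1/6)(5/5)(4/4) = 1/6; P(data | bag B) = (6/10)(4/9)(3/8) = 1/10.
The prior-weighted likelihoods are 1/2 · 1/6 = 1/12, 1/2 · 1/10 = 1/20; with total 2/15.
Dividing through by the total gives posterior P(bag A | data) = 5/8, P(bag B | data) = 3/8.
The predictive probability is P(purple next | data) = (1)(5/8) + (2/7)(3/8) = 41/56.

0.7321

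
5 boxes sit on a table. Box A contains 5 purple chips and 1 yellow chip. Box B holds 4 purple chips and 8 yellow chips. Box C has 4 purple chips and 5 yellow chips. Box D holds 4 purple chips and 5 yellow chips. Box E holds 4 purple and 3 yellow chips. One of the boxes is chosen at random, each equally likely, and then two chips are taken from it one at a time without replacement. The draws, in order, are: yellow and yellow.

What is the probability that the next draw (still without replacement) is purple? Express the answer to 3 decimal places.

0.536

For each hypothesis, P(data | H) works out to: P(data | box A) = (1/6)(0/5) = 0; P(data | box B) = (8/12)(7/11) = 0.42424; P(data | box C) = (5/9)(4/8) = 0.27778; P(data | box D) = (5/9)(4/8) = 0.27778; P(data | box E) = (3/7)(2/6) = 0.14286.
Multiplying each by its prior: 1/5 · 0 = 0, 1/5 · 0.42424 = 0.084848, 1/5 · 0.27778 = 0.055556, 1/5 · 0.27778 = 0.055556, 1/5 · 0.14286 = 0.028571; with total 0.22453.
Dividing through by the total gives posterior P(box A | data) = 0, P(box B | data) = 0.37789, P(box C | data) = 0.24743, P(box D | data) = 0.24743, P(box E | data) = 0.12725.
The predictive probability is P(purple next | data) = (2/5)(0.37789) + (4/7)(0.24743) + (4/7)(0.24743) + (4/5)(0.12725) = 0.53573.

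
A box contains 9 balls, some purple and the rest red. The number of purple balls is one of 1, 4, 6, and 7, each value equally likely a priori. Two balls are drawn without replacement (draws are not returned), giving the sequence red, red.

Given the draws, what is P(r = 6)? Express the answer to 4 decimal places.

The likelihood of the observed sequence under each hypothesis: P(data | r = 1) = (8/9)(7/8) = 7/9; P(data | r = 4) = (5/9)(4/8) = 5/18; P(data | r = 6) = (3/9)(2/8) = 1/12; P(data | r = 7) = (2/9)(1/8) = 1/36.
Weighting by the prior gives 1/4 · 7/9 = 7/36, 1/4 · 5/18 = 5/72, 1/4 · 1/12 = 1/48, 1/4 · 1/36 = 1/144; summing to 7/24.
By Bayes' rule, P(r = 6 | data) = (1/48) / (7/24) = 1/14.

0.0714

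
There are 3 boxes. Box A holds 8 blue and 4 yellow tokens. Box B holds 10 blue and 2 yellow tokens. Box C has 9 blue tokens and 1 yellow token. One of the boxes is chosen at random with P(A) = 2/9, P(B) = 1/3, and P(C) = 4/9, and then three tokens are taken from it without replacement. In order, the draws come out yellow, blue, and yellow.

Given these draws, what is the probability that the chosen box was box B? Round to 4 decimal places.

The likelihood of the observed sequence under each hypothesis: P(data | box A) = (4/12)(8/11)(3/10) = 4/55; P(data | box B) = (2/12)(10/11)(1/10) = 1/66; P(data | box C) = (1/10)(9/9)(0/8) = 0.
Multiplying each by its prior: 2/9 · 4/55 = 8/495, 1/3 · 1/66 = 1/198, 4/9 · 0 = 0; these sum to 7/330.
So P(box B | data) = (1/198) / (7/330) = 5/21.

0.2381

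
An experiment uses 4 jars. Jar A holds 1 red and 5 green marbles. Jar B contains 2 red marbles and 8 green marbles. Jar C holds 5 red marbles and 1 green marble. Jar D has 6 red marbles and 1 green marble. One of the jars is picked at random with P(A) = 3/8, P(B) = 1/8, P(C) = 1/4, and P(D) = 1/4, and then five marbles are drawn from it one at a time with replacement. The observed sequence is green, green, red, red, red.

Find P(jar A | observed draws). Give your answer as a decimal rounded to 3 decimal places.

0.133

Under each hypothesis, the probability of the observed sequence is: P(data | jar A) = (5/6)(5/6)(1/6)(1/6)(1/6) = 0.003215; P(data | jar B) = (8/10)(8/10)(2/10)(2/10)(2/10) = 0.00512; P(data | jar C) = (1/6)(1/6)(5/6)(5/6)(5/6) = 0.016075; P(data | jar D) = (1/7)(1/7)(6/7)(6/7)(6/7) = 0.012852.
Weighting by the prior gives 3/8 · 0.003215 = 0.0012056, 1/8 · 0.00512 = 0.00064, 1/4 · 0.016075 = 0.0040188, 1/4 · 0.012852 = 0.0032129; these sum to 0.0090774.
Hence P(jar A | data) = (0.0012056) / (0.0090774) = 0.13282.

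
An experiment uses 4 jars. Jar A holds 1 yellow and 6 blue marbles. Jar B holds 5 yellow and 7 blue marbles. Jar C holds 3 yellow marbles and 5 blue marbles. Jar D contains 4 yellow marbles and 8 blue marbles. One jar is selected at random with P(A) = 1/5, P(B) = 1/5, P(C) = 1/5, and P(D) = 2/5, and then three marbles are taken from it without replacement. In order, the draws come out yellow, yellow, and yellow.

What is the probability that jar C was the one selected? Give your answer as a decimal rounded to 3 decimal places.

0.179

The likelihood of the observed sequence under each hypothesis: P(data | jar A) = (1/7)(0/6) = 0; P(data | jar B) = (5/12)(4/11)(3/10) = 0.045455; P(data | jar C) = (3/8)(2/7)(1/6) = 0.017857; P(data | jar D) = (4/12)(3/11)(2/10) = 0.018182.
Multiplying each by its prior: 1/5 · 0 = 0, 1/5 · 0.045455 = 0.0090909, 1/5 · 0.017857 = 0.0035714, 2/5 · 0.018182 = 0.0072727; these sum to 0.019935.
Hence P(jar C | data) = (0.0035714) / (0.019935) = 0.17915.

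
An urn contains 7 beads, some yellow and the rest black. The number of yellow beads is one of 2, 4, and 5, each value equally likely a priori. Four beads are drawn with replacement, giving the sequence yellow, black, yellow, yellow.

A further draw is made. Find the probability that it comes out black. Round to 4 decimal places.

Compute the likelihood of the observed sequence for each case: P(data | r = 2) = (2/7)(5/7)(2/7)(2/7) = 0.01666; P(data | r = 4) = (4/7)(3/7)(4/7)(4/7) = 0.079967; P(data | r = 5) = (5/7)(2/7)(5/7)(5/7) = 0.10412.
Weighting by the prior gives 1/3 · 0.01666 = 0.0055532, 1/3 · 0.079967 = 0.026656, 1/3 · 0.10412 = 0.034708; with total 0.066917.
Normalising, the posterior is P(r = 2 | data) = 0.082988, P(r = 4 | data) = 0.39834, P(r = 5 | data) = 0.51867.
Averaging over the posterior, P(black next | data) = (5/7)(0.082988) + (3/7)(0.39834) + (2/7)(0.51867) = 0.37819.

0.3782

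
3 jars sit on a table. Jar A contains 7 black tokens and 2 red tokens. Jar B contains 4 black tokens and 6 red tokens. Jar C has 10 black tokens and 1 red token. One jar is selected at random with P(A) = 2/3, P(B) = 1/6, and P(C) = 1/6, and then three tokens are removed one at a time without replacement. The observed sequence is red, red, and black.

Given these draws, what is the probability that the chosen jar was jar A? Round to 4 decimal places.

0.4000

Compute the likelihood of the observed sequence for each case: P(data | jar A) = (2/9)(1/8)(7/7) = 1/36; P(data | jar B) = (6/10)(5/9)(4/8) = 1/6; P(data | jar C) = (1/11)(0/10) = 0.
Weighting by the prior gives 2/3 · 1/36 = 1/54, 1/6 · 1/6 = 1/36, 1/6 · 0 = 0; with total 5/108.
By Bayes' rule, P(jar A | data) = (1/54) / (5/108) = 2/5.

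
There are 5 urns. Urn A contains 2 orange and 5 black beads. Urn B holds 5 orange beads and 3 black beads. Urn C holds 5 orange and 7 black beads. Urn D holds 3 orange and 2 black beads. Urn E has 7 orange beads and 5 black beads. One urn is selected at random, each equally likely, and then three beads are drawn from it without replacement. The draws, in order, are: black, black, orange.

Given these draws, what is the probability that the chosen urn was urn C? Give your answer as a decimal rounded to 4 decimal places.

Under each hypothesis, the probability of the observed sequence is: P(data | urn A) = (5/7)(4/6)(2/5) = 0.19048; P(data | urn B) = (3/8)(2/7)(5/6) = 0.089286; P(data | urn C) = (7/12)(6/11)(5/10) = 0.15909; P(data | urn D) = (2/5)(1/4)(3/3) = 0.1; P(data | urn E) = (5/12)(4/11)(7/10) = 0.10606.
The prior-weighted likelihoods are 1/5 · 0.19048 = 0.038095, 1/5 · 0.089286 = 0.017857, 1/5 · 0.15909 = 0.031818, 1/5 · 0.1 = 0.02, 1/5 · 0.10606 = 0.021212; these sum to 0.12898.
By Bayes' rule, P(urn C | data) = (0.031818) / (0.12898) = 0.24669.

0.2467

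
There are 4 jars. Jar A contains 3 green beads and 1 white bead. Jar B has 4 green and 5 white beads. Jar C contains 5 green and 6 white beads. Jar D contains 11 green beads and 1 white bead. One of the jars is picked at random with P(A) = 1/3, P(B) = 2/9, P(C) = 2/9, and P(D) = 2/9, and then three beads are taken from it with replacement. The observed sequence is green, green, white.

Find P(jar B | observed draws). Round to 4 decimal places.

0.2180

The likelihood of the observed sequence under each hypothesis: P(data | jar A) = (3/4)(3/4)(1/4) = 0.14062; P(data | jar B) = (4/9)(4/9)(5/9) = 0.10974; P(data | jar C) = (5/11)(5/11)(6/11) = 0.1127; P(data | jar D) = (11/12)(11/12)(1/12) = 0.070023.
Weighting by the prior gives 1/3 · 0.14062 = 0.046875, 2/9 · 0.10974 = 0.024387, 2/9 · 0.1127 = 0.025044, 2/9 · 0.070023 = 0.015561; these sum to 0.11187.
Hence P(jar B | data) = (0.024387) / (0.11187) = 0.218.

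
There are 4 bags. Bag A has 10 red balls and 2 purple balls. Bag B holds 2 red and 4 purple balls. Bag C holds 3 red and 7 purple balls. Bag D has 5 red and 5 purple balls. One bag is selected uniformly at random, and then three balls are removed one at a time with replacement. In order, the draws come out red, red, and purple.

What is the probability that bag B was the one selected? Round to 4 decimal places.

Compute the likelihood of the observed sequence for each case: P(data | bag A) = (10/12)(10/12)(2/12) = 0.11574; P(data | bag B) = (2/6)(2/6)(4/6) = 0.074074; P(data | bag C) = (3/10)(3/10)(7/10) = 0.063; P(data | bag D) = (5/10)(5/10)(5/10) = 0.125.
Multiplying each by its prior: 1/4 · 0.11574 = 0.028935, 1/4 · 0.074074 = 0.018519, 1/4 · 0.063 = 0.01575, 1/4 · 0.125 = 0.03125; summing to 0.094454.
Therefore the posterior P(bag B | data) = (0.018519) / (0.094454) = 0.19606.

0.1961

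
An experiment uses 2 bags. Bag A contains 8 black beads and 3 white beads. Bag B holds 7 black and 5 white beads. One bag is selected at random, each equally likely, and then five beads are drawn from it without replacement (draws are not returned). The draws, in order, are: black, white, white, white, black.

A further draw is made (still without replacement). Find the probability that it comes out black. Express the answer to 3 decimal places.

For each hypothesis, P(data | H) works out to: P(data | bag A) = (8/11)(3/10)(2/9)(1/8)(7/7) = 0.0060606; P(data | bag B) = (7/12)(5/11)(4/10)(3/9)(6/8) = 0.026515.
Multiplying each by its prior: 1/2 · 0.0060606 = 0.0030303, 1/2 · 0.026515 = 0.013258; with total 0.016288.
The posterior is then P(bag A | data) = 0.18605, P(bag B | data) = 0.81395.
Averaging over the posterior, P(black next | data) = (1)(0.18605) + (5/7)(0.81395) = 0.76744.

0.767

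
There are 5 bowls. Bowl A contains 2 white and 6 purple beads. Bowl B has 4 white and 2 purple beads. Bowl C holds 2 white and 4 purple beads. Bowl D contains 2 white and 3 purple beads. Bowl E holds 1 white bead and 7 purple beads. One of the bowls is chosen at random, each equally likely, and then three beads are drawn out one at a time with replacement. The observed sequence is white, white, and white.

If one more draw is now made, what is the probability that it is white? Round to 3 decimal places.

The likelihood of the observed sequence under each hypothesis: P(data | bowl A) = (2/8)(2/8)(2/8) = 0.015625; P(data | bowl B) = (4/6)(4/6)(4/6) = 0.2963; P(data | bowl C) = (2/6)(2/6)(2/6) = 0.037037; P(data | bowl D) = (2/5)(2/5)(2/5) = 0.064; P(data | bowl E) = (1/8)(1/8)(1/8) = 0.0019531.
The prior-weighted likelihoods are 1/5 · 0.015625 = 0.003125, 1/5 · 0.2963 = 0.059259, 1/5 · 0.037037 = 0.0074074, 1/5 · 0.064 = 0.0128, 1/5 · 0.0019531 = 0.00039063; with total 0.082982.
Dividing through by the total gives posterior P(bowl A | data) = 0.037659, P(bowl B | data) = 0.71412, P(bowl C | data) = 0.089265, P(bowl D | data) = 0.15425, P(bowl E | data) = 0.0047073.
Averaging over the posterior, P(white next | data) = (1/4)(0.037659) + (2/3)(0.71412) + (1/3)(0.089265) + (2/5)(0.15425) + (1/8)(0.0047073) = 0.57754.

0.578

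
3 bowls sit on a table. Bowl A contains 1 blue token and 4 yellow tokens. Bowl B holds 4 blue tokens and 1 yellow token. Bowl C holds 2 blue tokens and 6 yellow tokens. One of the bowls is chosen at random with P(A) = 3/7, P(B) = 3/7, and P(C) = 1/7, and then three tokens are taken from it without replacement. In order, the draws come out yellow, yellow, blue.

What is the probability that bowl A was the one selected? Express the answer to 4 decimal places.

0.7706

Under each hypothesis, the probability of the observed sequence is: P(data | bowl A) = (4/5)(3/4)(1/3) = 1/5; P(data | bowl B) = (1/5)(0/4) = 0; P(data | bowl C) = (6/8)(5/7)(2/6) = 5/28.
Weighting by the prior gives 3/7 · 1/5 = 3/35, 3/7 · 0 = 0, 1/7 · 5/28 = 5/196; these sum to 109/980.
So P(bowl A | data) = (3/35) / (109/980) = 84/109.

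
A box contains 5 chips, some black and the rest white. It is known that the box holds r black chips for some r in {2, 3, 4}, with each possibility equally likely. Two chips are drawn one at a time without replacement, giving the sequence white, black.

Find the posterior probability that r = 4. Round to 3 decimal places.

Compute the likelihood of the observed sequence for each case: P(data | r = 2) = (3/5)(2/4) = 3/10; P(data | r = 3) = (2/5)(3/4) = 3/10; P(data | r = 4) = (1/5)(4/4) = 1/5.
Weighting by the prior gives 1/3 · 3/10 = 1/10, 1/3 · 3/10 = 1/10, 1/3 · 1/5 = 1/15; with total 4/15.
So P(r = 4 | data) = (1/15) / (4/15) = 1/4.

0.250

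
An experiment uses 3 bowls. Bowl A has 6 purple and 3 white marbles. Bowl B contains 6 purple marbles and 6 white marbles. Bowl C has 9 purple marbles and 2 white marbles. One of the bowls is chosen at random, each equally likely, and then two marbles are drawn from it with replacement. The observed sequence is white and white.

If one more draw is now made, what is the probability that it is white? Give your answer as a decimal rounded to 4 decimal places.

For each hypothesis, P(data | H) works out to: P(data | bowl A) = (3/9)(3/9) = 0.11111; P(data | bowl B) = (6/12)(6/12) = 0.25; P(data | bowl C) = (2/11)(2/11) = 0.033058.
Multiplying each by its prior: 1/3 · 0.11111 = 0.037037, 1/3 · 0.25 = 0.083333, 1/3 · 0.033058 = 0.011019; summing to 0.13139.
Normalising, the posterior is P(bowl A | data) = 0.28189, P(bowl B | data) = 0.63425, P(bowl C | data) = 0.083867.
So P(white next | data) = Σ P(white next | H) P(H | data) = (1/3)(0.28189) + (1/2)(0.63425) + (2/11)(0.083867) = 0.42633.

0.4263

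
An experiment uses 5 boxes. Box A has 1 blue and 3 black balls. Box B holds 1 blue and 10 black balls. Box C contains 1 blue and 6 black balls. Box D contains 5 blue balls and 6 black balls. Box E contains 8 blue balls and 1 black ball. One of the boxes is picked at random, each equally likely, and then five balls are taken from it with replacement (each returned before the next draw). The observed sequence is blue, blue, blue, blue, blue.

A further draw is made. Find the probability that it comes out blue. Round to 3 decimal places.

0.873

For each hypothesis, P(data | H) works out to: P(data | box A) = (1/4)(1/4)(1/4)(1/4)(1/4) = 0.00097656; P(data | box B) = (1/11)(1/11)(1/11)(1/11)(1/11) = 6.2092e-06; P(data | box C) = (1/7)(1/7)(1/7)(1/7)(1/7) = 5.9499e-05; P(data | box D) = (5/11)(5/11)(5/11)(5/11)(5/11) = 0.019404; P(data | box E) = (8/9)(8/9)(8/9)(8/9)(8/9) = 0.55493.
Multiplying each by its prior: 1/5 · 0.00097656 = 0.00019531, 1/5 · 6.2092e-06 = 1.2418e-06, 1/5 · 5.9499e-05 = 1.19e-05, 1/5 · 0.019404 = 0.0038808, 1/5 · 0.55493 = 0.11099; with total 0.11508.
The posterior is then P(box A | data) = 0.0016973, P(box B | data) = 1.0792e-05, P(box C | data) = 0.00010341, P(box D | data) = 0.033724, P(box E | data) = 0.96446.
So P(blue next | data) = Σ P(blue next | H) P(H | data) = (1/4)(0.0016973) + (1/11)(1.0792e-05) + (1/7)(0.00010341) + (5/11)(0.033724) + (8/9)(0.96446) = 0.87307.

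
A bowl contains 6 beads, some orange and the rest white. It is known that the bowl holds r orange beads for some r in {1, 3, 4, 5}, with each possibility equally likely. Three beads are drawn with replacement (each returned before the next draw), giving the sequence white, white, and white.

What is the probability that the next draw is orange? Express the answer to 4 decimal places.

Compute the likelihood of the observed sequence for each case: P(data | r = 1) = (5/6)(5/6)(5/6) = 125/216; P(data | r = 3) = (3/6)(3/6)(3/6) = 1/8; P(data | r = 4) = (2/6)(2/6)(2/6) = 1/27; P(data | r = 5) = (1/6)(1/6)(1/6) = 1/216.
Weighting by the prior gives 1/4 · 125/216 = 125/864, 1/4 · 1/8 = 1/32, 1/4 · 1/27 = 1/108, 1/4 · 1/216 = 1/864; summing to 161/864.
Normalising, the posterior is P(r = 1 | data) = 125/161, P(r = 3 | data) = 27/161, P(r = 4 | data) = 8/161, P(r = 5 | data) = 1/161.
The predictive probability is P(orange next | data) = (1/6)(125/161) + (1/2)(27/161) + (2/3)(8/161) + (5/6)(1/161) = 81/322.

0.2516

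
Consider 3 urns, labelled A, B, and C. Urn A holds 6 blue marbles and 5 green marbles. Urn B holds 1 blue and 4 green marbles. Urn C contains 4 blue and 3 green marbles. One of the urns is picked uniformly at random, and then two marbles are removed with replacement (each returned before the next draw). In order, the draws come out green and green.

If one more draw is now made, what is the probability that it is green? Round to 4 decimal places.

The likelihood of the observed sequence under each hypothesis: P(data | urn A) = (5/11)(5/11) = 0.20661; P(data | urn B) = (4/5)(4/5) = 0.64; P(data | urn C) = (3/7)(3/7) = 0.18367.
Multiplying each by its prior: 1/3 · 0.20661 = 0.068871, 1/3 · 0.64 = 0.21333, 1/3 · 0.18367 = 0.061224; these sum to 0.34343.
Dividing through by the total gives posterior P(urn A | data) = 0.20054, P(urn B | data) = 0.62119, P(urn C | data) = 0.17827.
The predictive probability is P(green next | data) = (5/11)(0.20054) + (4/5)(0.62119) + (3/7)(0.17827) = 0.66451.

0.6645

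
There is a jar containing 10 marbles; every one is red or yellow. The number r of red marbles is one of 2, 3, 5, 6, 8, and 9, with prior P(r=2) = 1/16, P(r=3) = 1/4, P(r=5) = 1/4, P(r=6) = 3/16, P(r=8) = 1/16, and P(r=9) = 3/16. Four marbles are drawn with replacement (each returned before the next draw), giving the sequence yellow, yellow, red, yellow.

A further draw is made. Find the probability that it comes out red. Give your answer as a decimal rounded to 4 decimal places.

0.3891

For each hypothesis, P(data | H) works out to: P(data | r = 2) = (8/10)(8/10)(2/10)(8/10) = 0.1024; P(data | r = 3) = (7/10)(7/10)(3/10)(7/10) = 0.1029; P(data | r = 5) = (5/10)(5/10)(5/10)(5/10) = 0.0625; P(data | r = 6) = (4/10)(4/10)(6/10)(4/10) = 0.0384; P(data | r = 8) = (2/10)(2/10)(8/10)(2/10) = 0.0064; P(data | r = 9) = (1/10)(1/10)(9/10)(1/10) = 0.0009.
Weighting by the prior gives 1/16 · 0.1024 = 0.0064, 1/4 · 0.1029 = 0.025725, 1/4 · 0.0625 = 0.015625, 3/16 · 0.0384 = 0.0072, 1/16 · 0.0064 = 0.0004, 3/16 · 0.0009 = 0.00016875; these sum to 0.055519.
Dividing through by the total gives posterior P(r = 2 | data) = 0.11528, P(r = 3 | data) = 0.46336, P(r = 5 | data) = 0.28144, P(r = 6 | data) = 0.12969, P(r = 8 | data) = 0.0072048, P(r = 9 | data) = 0.0030395.
So P(red next | data) = Σ P(red next | H) P(H | data) = (1/5)(0.11528) + (3/10)(0.46336) + (1/2)(0.28144) + (3/5)(0.12969) + (4/5)(0.0072048) + (9/10)(0.0030395) = 0.38909.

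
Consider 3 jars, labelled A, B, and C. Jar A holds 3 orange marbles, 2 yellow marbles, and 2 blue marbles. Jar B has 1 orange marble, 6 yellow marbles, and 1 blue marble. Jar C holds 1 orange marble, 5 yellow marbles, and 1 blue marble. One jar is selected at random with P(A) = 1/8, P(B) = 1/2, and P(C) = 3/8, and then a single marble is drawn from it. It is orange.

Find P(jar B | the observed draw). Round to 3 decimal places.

0.368

For each hypothesis, P(data | H) works out to: P(data | jar A) = (3/7) = 3/7; P(data | jar B) = (1/8) = 1/8; P(data | jar C) = (1/7) = 1/7.
Multiplying each by its prior: 1/8 · 3/7 = 3/56, 1/2 · 1/8 = 1/16, 3/8 · 1/7 = 3/56; these sum to 19/112.
Hence P(jar B | data) = (1/16) / (19/112) = 7/19.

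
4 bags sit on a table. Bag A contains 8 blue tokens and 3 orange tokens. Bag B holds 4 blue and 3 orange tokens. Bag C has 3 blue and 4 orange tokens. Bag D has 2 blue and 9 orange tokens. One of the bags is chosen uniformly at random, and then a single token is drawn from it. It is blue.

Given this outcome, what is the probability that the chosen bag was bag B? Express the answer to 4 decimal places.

0.2993

For each hypothesis, P(data | H) works out to: P(data | bag A) = (8/11) = 8/11; P(data | bag B) = (4/7) = 4/7; P(data | bag C) = (3/7) = 3/7; P(data | bag D) = (2/11) = 2/11.
The prior-weighted likelihoods are 1/4 · 8/11 = 2/11, 1/4 · 4/7 = 1/7, 1/4 · 3/7 = 3/28, 1/4 · 2/11 = 1/22; with total 21/44.
By Bayes' rule, P(bag B | data) = (1/7) / (21/44) = 44/147.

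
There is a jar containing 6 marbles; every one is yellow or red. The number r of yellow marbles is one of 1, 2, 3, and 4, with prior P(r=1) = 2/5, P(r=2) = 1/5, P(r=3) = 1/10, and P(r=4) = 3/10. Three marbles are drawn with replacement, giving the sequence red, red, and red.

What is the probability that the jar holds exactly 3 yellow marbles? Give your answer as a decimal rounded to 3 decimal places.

0.040

Compute the likelihood of the observed sequence for each case: P(data | r = 1) = (5/6)(5/6)(5/6) = 0.5787; P(data | r = 2) = (4/6)(4/6)(4/6) = 0.2963; P(data | r = 3) = (3/6)(3/6)(3/6) = 0.125; P(data | r = 4) = (2/6)(2/6)(2/6) = 0.037037.
The prior-weighted likelihoods are 2/5 · 0.5787 = 0.23148, 1/5 · 0.2963 = 0.059259, 1/10 · 0.125 = 0.0125, 3/10 · 0.037037 = 0.011111; with total 0.31435.
So P(r = 3 | data) = (0.0125) / (0.31435) = 0.039764.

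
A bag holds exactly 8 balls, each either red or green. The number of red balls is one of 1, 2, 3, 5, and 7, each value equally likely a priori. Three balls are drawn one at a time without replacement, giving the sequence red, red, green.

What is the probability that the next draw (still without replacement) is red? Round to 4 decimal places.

Under each hypothesis, the probability of the observed sequence is: P(data | r = 1) = (1/8)(0/7) = 0; P(data | r = 2) = (2/8)(1/7)(6/6) = 1/28; P(data | r = 3) = (3/8)(2/7)(5/6) = 5/56; P(data | r = 5) = (5/8)(4/7)(3/6) = 5/28; P(data | r = 7) = (7/8)(6/7)(1/6) = 1/8.
Weighting by the prior gives 1/5 · 0 = 0, 1/5 · 1/28 = 1/140, 1/5 · 5/56 = 1/56, 1/5 · 5/28 = 1/28, 1/5 · 1/8 = 1/40; with total 3/35.
The posterior is then P(r = 1 | data) = 0, P(r = 2 | data) = 1/12, P(r = 3 | data) = 5/24, P(r = 5 | data) = 5/12, P(r = 7 | data) = 7/24.
The predictive probability is P(red next | data) = (0)(1/12) + (1/5)(5/24) + (3/5)(5/12) + (1)(7/24) = 7/12.

0.5833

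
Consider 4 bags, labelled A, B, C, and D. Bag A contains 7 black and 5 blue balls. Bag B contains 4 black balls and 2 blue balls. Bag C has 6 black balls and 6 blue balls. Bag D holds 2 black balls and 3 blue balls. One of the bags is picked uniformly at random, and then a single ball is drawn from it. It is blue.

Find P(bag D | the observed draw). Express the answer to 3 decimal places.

0.324

For each hypothesis, P(data | H) works out to: P(data | bag A) = (5/12) = 5/12; P(data | bag B) = (2/6) = 1/3; P(data | bag C) = (6/12) = 1/2; P(data | bag D) = (3/5) = 3/5.
Weighting by the prior gives 1/4 · 5/12 = 5/48, 1/4 · 1/3 = 1/12, 1/4 · 1/2 = 1/8, 1/4 · 3/5 = 3/20; with total 37/80.
By Bayes' rule, P(bag D | data) = (3/20) / (37/80) = 12/37.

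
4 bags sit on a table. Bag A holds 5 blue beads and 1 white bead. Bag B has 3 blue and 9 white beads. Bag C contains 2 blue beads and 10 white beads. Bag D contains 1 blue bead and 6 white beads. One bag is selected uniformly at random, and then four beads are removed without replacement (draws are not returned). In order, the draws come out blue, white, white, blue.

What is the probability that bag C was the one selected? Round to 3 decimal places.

0.294

Compute the likelihood of the observed sequence for each case: P(data | bag A) = (5/6)(1/5)(0/4) = 0; P(data | bag B) = (3/12)(9/11)(8/10)(2/9) = 0.036364; P(data | bag C) = (2/12)(10/11)(9/10)(1/9) = 0.015152; P(data | bag D) = (1/7)(6/6)(5/5)(0/4) = 0.
Multiplying each by its prior: 1/4 · 0 = 0, 1/4 · 0.036364 = 0.0090909, 1/4 · 0.015152 = 0.0037879, 1/4 · 0 = 0; with total 0.012879.
So P(bag C | data) = (0.0037879) / (0.012879) = 0.29412.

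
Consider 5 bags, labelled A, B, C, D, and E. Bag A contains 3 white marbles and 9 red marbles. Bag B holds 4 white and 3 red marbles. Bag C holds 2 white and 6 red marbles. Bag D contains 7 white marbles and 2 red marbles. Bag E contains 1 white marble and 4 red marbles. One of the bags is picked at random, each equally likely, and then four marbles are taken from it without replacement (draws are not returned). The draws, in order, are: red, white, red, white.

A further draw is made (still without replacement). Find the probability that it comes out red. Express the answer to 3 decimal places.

For each hypothesis, P(data | H) works out to: P(data | bag A) = (9/12)(3/11)(8/10)(2/9) = 0.036364; P(data | bag B) = (3/7)(4/6)(2/5)(3/4) = 0.085714; P(data | bag C) = (6/8)(2/7)(5/6)(1/5) = 0.035714; P(data | bag D) = (2/9)(7/8)(1/7)(6/6) = 0.027778; P(data | bag E) = (4/5)(1/4)(3/3)(0/2) = 0.
The prior-weighted likelihoods are 1/5 · 0.036364 = 0.0072727, 1/5 · 0.085714 = 0.017143, 1/5 · 0.035714 = 0.0071429, 1/5 · 0.027778 = 0.0055556, 1/5 · 0 = 0; with total 0.037114.
Normalising, the posterior is P(bag A | data) = 0.19596, P(bag B | data) = 0.4619, P(bag C | data) = 0.19246, P(bag D | data) = 0.14969, P(bag E | data) = 0.
The predictive probability is P(red next | data) = (7/8)(0.19596) + (1/3)(0.4619) + (1)(0.19246) + (0)(0.14969) = 0.51788.

0.518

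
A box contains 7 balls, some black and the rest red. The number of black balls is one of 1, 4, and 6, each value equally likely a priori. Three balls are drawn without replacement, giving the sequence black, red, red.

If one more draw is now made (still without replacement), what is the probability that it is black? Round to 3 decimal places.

0.333

The likelihood of the observed sequence under each hypothesis: P(data | r = 1) = (1/7)(6/6)(5/5) = 1/7; P(data | r = 4) = (4/7)(3/6)(2/5) = 4/35; P(data | r = 6) = (6/7)(1/6)(0/5) = 0.
Weighting by the prior gives 1/3 · 1/7 = 1/21, 1/3 · 4/35 = 4/105, 1/3 · 0 = 0; with total 3/35.
Dividing through by the total gives posterior P(r = 1 | data) = 5/9, P(r = 4 | data) = 4/9, P(r = 6 | data) = 0.
Averaging over the posterior, P(black next | data) = (0)(5/9) + (3/4)(4/9) = 1/3.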